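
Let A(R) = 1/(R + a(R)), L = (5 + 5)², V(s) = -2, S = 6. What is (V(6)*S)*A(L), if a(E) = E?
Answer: -3/50 ≈ -0.060000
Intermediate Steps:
L = 100 (L = 10² = 100)
A(R) = 1/(2*R) (A(R) = 1/(R + R) = 1/(2*R))
(V(6)*S)*A(L) = (-2*6)*((½)/100) = -6/100 = -12*1/200 = -3/50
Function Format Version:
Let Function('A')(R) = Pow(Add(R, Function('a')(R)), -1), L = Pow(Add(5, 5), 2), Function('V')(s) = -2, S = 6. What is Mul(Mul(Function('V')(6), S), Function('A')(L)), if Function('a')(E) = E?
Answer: Rational(-3, 50) ≈ -0.060000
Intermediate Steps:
L = 100 (L = Pow(10, 2) = 100)
Function('A')(R) = Mul(Rational(1, 2), Pow(R, -1)) (Function('A')(R) = Pow(Add(R, R), -1) = Pow(Mul(2, R), -1) = Mul(Rational(1, 2), Pow(R, -1)))
Mul(Mul(Function('V')(6), S), Function('A')(L)) = Mul(Mul(-2, 6), Mul(Rational(1, 2), Pow(100, -1))) = Mul(-12, Mul(Rational(1, 2), Rational(1, 100))) = Mul(-12, Rational(1, 200)) = Rational(-3, 50)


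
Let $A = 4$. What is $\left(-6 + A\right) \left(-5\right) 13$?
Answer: $130$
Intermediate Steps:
$\left(-6 + A\right) \left(-5\right) 13 = \left(-6 + 4\right) \left(-5\right) 13 = \left(-2\right) \left(-5\right) 13 = 10 \cdot 13 = 130$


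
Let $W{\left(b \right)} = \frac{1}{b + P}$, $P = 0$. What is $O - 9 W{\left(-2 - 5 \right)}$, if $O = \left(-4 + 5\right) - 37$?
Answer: $- \frac{243}{7} \approx -34.714$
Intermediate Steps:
$W{\left(b \right)} = \frac{1}{b}$ ($W{\left(b \right)} = \frac{1}{b + 0} = \frac{1}{b}$)
$O = -36$ ($O = 1 - 37 = -36$)
$O - 9 W{\left(-2 - 5 \right)} = -36 - \frac{9}{-2 - 5} = -36 - \frac{9}{-7} = -36 - - \frac{9}{7} = -36 + \frac{9}{7} = - \frac{243}{7}$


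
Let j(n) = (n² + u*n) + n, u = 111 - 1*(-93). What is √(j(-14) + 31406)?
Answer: 2*√7183 ≈ 169.51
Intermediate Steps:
u = 204 (u = 111 + 93 = 204)
j(n) = n² + 205*n (j(n) = (n² + 204*n) + n = n² + 205*n)
√(j(-14) + 31406) = √(-14*(205 - 14) + 31406) = √(-14*191 + 31406) = √(-2674 + 31406) = √28732 = 2*√7183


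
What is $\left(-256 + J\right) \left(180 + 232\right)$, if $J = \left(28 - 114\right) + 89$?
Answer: $-104236$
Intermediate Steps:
$J = 3$ ($J = -86 + 89 = 3$)
$\left(-256 + J\right) \left(180 + 232\right) = \left(-256 + 3\right) \left(180 + 232\right) = \left(-253\right) 412 = -104236$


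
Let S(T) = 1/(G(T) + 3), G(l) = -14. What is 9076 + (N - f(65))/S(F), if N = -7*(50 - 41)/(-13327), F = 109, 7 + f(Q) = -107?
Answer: 104243101/13327 ≈ 7821.9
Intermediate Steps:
f(Q) = -114 (f(Q) = -7 - 107 = -114)
S(T) = -1/11 (S(T) = 1/(-14 + 3) = 1/(-11) = -1/11)
N = 63/13327 (N = -7*9*(-1/13327) = -63*(-1/13327) = 63/13327 ≈ 0.0047272)
9076 + (N - f(65))/S(F) = 9076 + (63/13327 - 1*(-114))/(-1/11) = 9076 + (63/13327 + 114)*(-11) = 9076 + (1519341/13327)*(-11) = 9076 - 16712751/13327 = 104243101/13327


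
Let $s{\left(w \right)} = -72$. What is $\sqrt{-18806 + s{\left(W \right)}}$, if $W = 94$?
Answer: $i \sqrt{18878} \approx 137.4 i$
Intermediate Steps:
$\sqrt{-18806 + s{\left(W \right)}} = \sqrt{-18806 - 72} = \sqrt{-18878} = i \sqrt{18878}$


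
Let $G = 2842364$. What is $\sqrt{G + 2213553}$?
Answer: $\sqrt{5055917} \approx 2248.5$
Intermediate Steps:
$\sqrt{G + 2213553} = \sqrt{2842364 + 2213553} = \sqrt{5055917}$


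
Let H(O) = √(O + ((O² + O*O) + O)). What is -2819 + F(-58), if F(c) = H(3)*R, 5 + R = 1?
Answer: -2819 - 8*√6 ≈ -2838.6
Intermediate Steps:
H(O) = √(2*O + 2*O²) (H(O) = √(O + ((O² + O²) + O)) = √(O + (2*O² + O)) = √(O + (O + 2*O²)) = √(2*O + 2*O²))
R = -4 (R = -5 + 1 = -4)
F(c) = -8*√6 (F(c) = (√2*√(3*(1 + 3)))*(-4) = (√2*√(3*4))*(-4) = (√2*√12)*(-4) = (√2*(2*√3))*(-4) = (2*√6)*(-4) = -8*√6)
-2819 + F(-58) = -2819 - 8*√6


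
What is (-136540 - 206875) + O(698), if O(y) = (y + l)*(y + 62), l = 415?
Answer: 502465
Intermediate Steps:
O(y) = (62 + y)*(415 + y) (O(y) = (y + 415)*(y + 62) = (415 + y)*(62 + y) = (62 + y)*(415 + y))
(-136540 - 206875) + O(698) = (-136540 - 206875) + (25730 + 698² + 477*698) = -343415 + (25730 + 487204 + 332946) = -343415 + 845880 = 502465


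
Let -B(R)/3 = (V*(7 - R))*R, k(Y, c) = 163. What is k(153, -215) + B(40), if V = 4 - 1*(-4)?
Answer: 31843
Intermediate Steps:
V = 8 (V = 4 + 4 = 8)
B(R) = -3*R*(56 - 8*R) (B(R) = -3*8*(7 - R)*R = -3*(56 - 8*R)*R = -3*R*(56 - 8*R))
k(153, -215) + B(40) = 163 + 24*40*(-7 + 40) = 163 + 24*40*33 = 163 + 31680 = 31843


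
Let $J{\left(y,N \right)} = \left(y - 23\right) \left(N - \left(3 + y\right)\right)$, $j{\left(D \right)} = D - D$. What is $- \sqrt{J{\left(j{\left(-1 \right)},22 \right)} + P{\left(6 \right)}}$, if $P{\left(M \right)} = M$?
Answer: $- i \sqrt{431} \approx - 20.761 i$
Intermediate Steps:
$j{\left(D \right)} = 0$
$J{\left(y,N \right)} = \left(-23 + y\right) \left(-3 + N - y\right)$
$- \sqrt{J{\left(j{\left(-1 \right)},22 \right)} + P{\left(6 \right)}} = - \sqrt{\left(69 - 0^{2} - 506 + 20 \cdot 0 + 22 \cdot 0\right) + 6} = - \sqrt{\left(69 - 0 - 506 + 0 + 0\right) + 6} = - \sqrt{\left(69 + 0 - 506 + 0 + 0\right) + 6} = - \sqrt{-437 + 6} = - \sqrt{-431} = - i \sqrt{431}$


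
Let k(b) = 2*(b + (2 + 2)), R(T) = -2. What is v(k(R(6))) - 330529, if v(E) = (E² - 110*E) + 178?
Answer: -330775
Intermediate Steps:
k(b) = 8 + 2*b (k(b) = 2*(b + 4) = 2*(4 + b) = 8 + 2*b)
v(E) = 178 + E² - 110*E
v(k(R(6))) - 330529 = (178 + (8 + 2*(-2))² - 110*(8 + 2*(-2))) - 330529 = (178 + (8 - 4)² - 110*(8 - 4)) - 330529 = (178 + 4² - 110*4) - 330529 = (178 + 16 - 440) - 330529 = -246 - 330529 = -330775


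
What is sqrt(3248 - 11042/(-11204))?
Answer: 3*sqrt(11328997426)/5602 ≈ 57.000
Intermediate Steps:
sqrt(3248 - 11042/(-11204)) = sqrt(3248 - 11042*(-1/11204)) = sqrt(3248 + 5521/5602) = sqrt(18200817/5602) = 3*sqrt(11328997426)/5602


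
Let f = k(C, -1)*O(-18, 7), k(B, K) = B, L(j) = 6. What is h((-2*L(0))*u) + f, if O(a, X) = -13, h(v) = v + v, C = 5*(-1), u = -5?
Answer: 185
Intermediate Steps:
C = -5
h(v) = 2*v
f = 65 (f = -5*(-13) = 65)
h((-2*L(0))*u) + f = 2*(-2*6*(-5)) + 65 = 2*(-12*(-5)) + 65 = 2*60 + 65 = 120 + 65 = 185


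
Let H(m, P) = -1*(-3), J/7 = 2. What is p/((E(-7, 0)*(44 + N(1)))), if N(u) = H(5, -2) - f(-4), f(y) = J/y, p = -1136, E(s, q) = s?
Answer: 2272/707 ≈ 3.2136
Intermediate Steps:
J = 14 (J = 7*2 = 14)
H(m, P) = 3
f(y) = 14/y
N(u) = 13/2 (N(u) = 3 - 14/(-4) = 3 - 14*(-1)/4 = 3 - 1*(-7/2) = 3 + 7/2 = 13/2)
p/((E(-7, 0)*(44 + N(1)))) = -1136*(-1/(7*(44 + 13/2))) = -1136/((-7*101/2)) = -1136/(-707/2) = -1136*(-2/707) = 2272/707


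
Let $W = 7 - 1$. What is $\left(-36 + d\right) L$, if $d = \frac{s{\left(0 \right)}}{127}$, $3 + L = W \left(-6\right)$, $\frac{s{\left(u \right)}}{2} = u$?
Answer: $1404$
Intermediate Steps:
$s{\left(u \right)} = 2 u$
$W = 6$
$L = -39$ ($L = -3 + 6 \left(-6\right) = -3 - 36 = -39$)
$d = 0$ ($d = \frac{2 \cdot 0}{127} = 0 \cdot \frac{1}{127} = 0$)
$\left(-36 + d\right) L = \left(-36 + 0\right) \left(-39\right) = \left(-36\right) \left(-39\right) = 1404$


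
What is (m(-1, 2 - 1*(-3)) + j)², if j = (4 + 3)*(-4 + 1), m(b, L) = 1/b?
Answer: 484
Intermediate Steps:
j = -21 (j = 7*(-3) = -21)
(m(-1, 2 - 1*(-3)) + j)² = (1/(-1) - 21)² = (-1 - 21)² = (-22)² = 484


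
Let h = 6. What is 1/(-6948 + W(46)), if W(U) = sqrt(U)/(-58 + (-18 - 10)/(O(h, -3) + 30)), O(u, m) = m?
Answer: -980762696/6814339209945 + 797*sqrt(46)/2271446403315 ≈ -0.00014392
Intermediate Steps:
W(U) = -27*sqrt(U)/1594 (W(U) = sqrt(U)/(-58 + (-18 - 10)/(-3 + 30)) = sqrt(U)/(-58 - 28/27) = sqrt(U)/(-1594/27) = -27*sqrt(U)/1594)
1/(-6948 + W(46)) = 1/(-6948 - 27*sqrt(46)/1594)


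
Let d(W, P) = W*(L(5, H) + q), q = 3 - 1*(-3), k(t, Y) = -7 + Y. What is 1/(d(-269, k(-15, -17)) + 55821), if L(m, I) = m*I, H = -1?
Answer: 1/55552 ≈ 1.8001e-5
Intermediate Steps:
L(m, I) = I*m
q = 6 (q = 3 + 3 = 6)
d(W, P) = W (d(W, P) = W*(-1*5 + 6) = W*(-5 + 6) = W*1 = W)
1/(d(-269, k(-15, -17)) + 55821) = 1/(-269 + 55821) = 1/55552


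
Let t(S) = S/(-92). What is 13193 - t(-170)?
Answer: 606793/46 ≈ 13191.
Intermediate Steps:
t(S) = -S/92 (t(S) = S*(-1/92) = -S/92)
13193 - t(-170) = 13193 - (-1)*(-170)/92 = 13193 - 1*85/46 = 13193 - 85/46 = 606793/46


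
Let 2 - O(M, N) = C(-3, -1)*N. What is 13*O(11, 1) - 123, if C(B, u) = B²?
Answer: -214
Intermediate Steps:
O(M, N) = 2 - 9*N (O(M, N) = 2 - (-3)²*N = 2 - 9*N)
13*O(11, 1) - 123 = 13*(2 - 9*1) - 123 = 13*(2 - 9) - 123 = 13*(-7) - 123 = -91 - 123 = -214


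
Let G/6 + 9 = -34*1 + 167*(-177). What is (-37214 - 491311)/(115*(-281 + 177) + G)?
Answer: 528525/189572 ≈ 2.7880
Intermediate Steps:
G = -177612 (G = -54 + 6*(-34*1 + 167*(-177)) = -54 + 6*(-34 - 29559) = -54 + 6*(-29593) = -54 - 177558 = -177612)
(-37214 - 491311)/(115*(-281 + 177) + G) = (-37214 - 491311)/(115*(-281 + 177) - 177612) = -528525/(115*(-104) - 177612) = -528525/(-11960 - 177612) = -528525/(-189572) = -528525*(-1/189572) = 528525/189572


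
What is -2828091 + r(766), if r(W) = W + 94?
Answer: -2827231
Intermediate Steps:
r(W) = 94 + W
-2828091 + r(766) = -2828091 + (94 + 766) = -2828091 + 860 = -2827231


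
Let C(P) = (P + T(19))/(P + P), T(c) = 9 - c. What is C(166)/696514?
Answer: 3/4446974 ≈ 6.7462e-7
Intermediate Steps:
C(P) = (-10 + P)/(2*P) (C(P) = (P + (9 - 1*19))/(P + P) = (P + (9 - 19))/((2*P)) = (P - 10)*(1/(2*P)) = (-10 + P)*(1/(2*P)) = (-10 + P)/(2*P))
C(166)/696514 = ((1/2)*(-10 + 166)/166)/696514 = ((1/2)*(1/166)*156)*(1/696514) = (39/83)*(1/696514) = 3/4446974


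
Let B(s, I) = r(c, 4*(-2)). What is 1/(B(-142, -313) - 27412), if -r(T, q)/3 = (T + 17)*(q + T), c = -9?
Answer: -1/27004 ≈ -3.7032e-5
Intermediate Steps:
r(T, q) = -3*(17 + T)*(T + q) (r(T, q) = -3*(T + 17)*(q + T) = -3*(17 + T)*(T + q))
B(s, I) = 408 (B(s, I) = -51*(-9) - 204*(-2) - 3*(-9)² - 3*(-9)*4*(-2) = 459 - 51*(-8) - 3*81 - 3*(-9)*(-8) = 459 + 408 - 243 - 216 = 408)
1/(B(-142, -313) - 27412) = 1/(408 - 27412) = 1/(-27004) = -1/27004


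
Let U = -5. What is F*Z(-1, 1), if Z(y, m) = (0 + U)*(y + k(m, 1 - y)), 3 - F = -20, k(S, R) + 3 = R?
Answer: 230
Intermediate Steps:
k(S, R) = -3 + R
F = 23 (F = 3 - 1*(-20) = 3 + 20 = 23)
Z(y, m) = 10 (Z(y, m) = (0 - 5)*(y + (-3 + (1 - y))) = -5*(y + (-2 - y)) = -5*(-2) = 10)
F*Z(-1, 1) = 23*10 = 230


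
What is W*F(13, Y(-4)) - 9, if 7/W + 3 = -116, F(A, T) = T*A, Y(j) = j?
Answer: -101/17 ≈ -5.9412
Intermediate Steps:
F(A, T) = A*T
W = -1/17 (W = 7/(-3 - 116) = 7/(-119) = 7*(-1/119) = -1/17 ≈ -0.058824)
W*F(13, Y(-4)) - 9 = -13*(-4)/17 - 9 = -1/17*(-52) - 9 = 52/17 - 9 = -101/17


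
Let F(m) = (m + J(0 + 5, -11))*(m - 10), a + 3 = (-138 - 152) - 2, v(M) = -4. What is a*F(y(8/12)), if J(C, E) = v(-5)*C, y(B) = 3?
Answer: -35105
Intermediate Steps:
a = -295 (a = -3 + ((-138 - 152) - 2) = -3 + (-290 - 2) = -3 - 292 = -295)
J(C, E) = -4*C
F(m) = (-20 + m)*(-10 + m) (F(m) = (m - 4*(0 + 5))*(m - 10) = (m - 4*5)*(-10 + m) = (m - 20)*(-10 + m) = (-20 + m)*(-10 + m))
a*F(y(8/12)) = -295*(200 + 3**2 - 30*3) = -295*(200 + 9 - 90) = -295*119 = -35105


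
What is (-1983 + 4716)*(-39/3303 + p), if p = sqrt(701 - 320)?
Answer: -11843/367 + 2733*sqrt(381) ≈ 53314.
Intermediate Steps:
p = sqrt(381) ≈ 19.519
(-1983 + 4716)*(-39/3303 + p) = (-1983 + 4716)*(-39/3303 + sqrt(381)) = 2733*(-39*1/3303 + sqrt(381)) = 2733*(-13/1101 + sqrt(381)) = -11843/367 + 2733*sqrt(381)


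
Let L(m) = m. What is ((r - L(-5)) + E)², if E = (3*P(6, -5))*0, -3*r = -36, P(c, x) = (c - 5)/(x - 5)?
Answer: 289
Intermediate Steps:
P(c, x) = (-5 + c)/(-5 + x)
r = 12 (r = -⅓*(-36) = 12)
E = 0 (E = (3*((-5 + 6)/(-5 - 5)))*0 = (3*(1/(-10)))*0 = (3*(-⅒*1))*0 = (3*(-⅒))*0 = -3/10*0 = 0)
((r - L(-5)) + E)² = ((12 - 1*(-5)) + 0)² = ((12 + 5) + 0)² = (17 + 0)² = 17² = 289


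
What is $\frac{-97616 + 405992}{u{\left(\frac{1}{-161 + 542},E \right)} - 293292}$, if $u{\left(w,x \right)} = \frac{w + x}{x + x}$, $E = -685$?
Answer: $- \frac{10060188795}{9568085266} \approx -1.0514$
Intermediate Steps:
$u{\left(w,x \right)} = \frac{w + x}{2 x}$
$\frac{-97616 + 405992}{u{\left(\frac{1}{-161 + 542},E \right)} - 293292} = \frac{-97616 + 405992}{\frac{\frac{1}{-161 + 542} - 685}{2 \left(-685\right)} - 293292} = \frac{308376}{\frac{1}{2} \left(- \frac{1}{685}\right) \left(\frac{1}{381} - 685\right) - 293292} = \frac{308376}{\frac{1}{2} \left(- \frac{1}{685}\right) \left(- \frac{260984}{381}\right) - 293292} = \frac{308376}{\frac{130492}{260985} - 293292} = \frac{308376}{- \frac{76544682128}{260985}} = 308376 \left(- \frac{260985}{76544682128}\right) = - \frac{10060188795}{9568085266}$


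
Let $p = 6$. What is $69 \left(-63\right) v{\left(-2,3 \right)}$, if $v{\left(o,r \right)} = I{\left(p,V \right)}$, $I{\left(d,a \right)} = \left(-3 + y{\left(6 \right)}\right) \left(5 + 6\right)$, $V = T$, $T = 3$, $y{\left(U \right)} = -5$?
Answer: $382536$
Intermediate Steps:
$V = 3$
$I{\left(d,a \right)} = -88$ ($I{\left(d,a \right)} = \left(-3 - 5\right) \left(5 + 6\right) = \left(-8\right) 11 = -88$)
$v{\left(o,r \right)} = -88$
$69 \left(-63\right) v{\left(-2,3 \right)} = 69 \left(-63\right) \left(-88\right) = \left(-4347\right) \left(-88\right) = 382536$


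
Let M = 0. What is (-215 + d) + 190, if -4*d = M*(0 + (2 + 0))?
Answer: -25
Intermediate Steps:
d = 0 (d = -0*(0 + (2 + 0)) = -0*(0 + 2) = -0*2 = -¼*0 = 0)
(-215 + d) + 190 = (-215 + 0) + 190 = -215 + 190 = -25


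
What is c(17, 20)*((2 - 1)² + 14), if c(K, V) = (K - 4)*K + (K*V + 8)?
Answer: 8535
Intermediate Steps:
c(K, V) = 8 + K*V + K*(-4 + K) (c(K, V) = (-4 + K)*K + (8 + K*V) = K*(-4 + K) + (8 + K*V) = 8 + K*V + K*(-4 + K))
c(17, 20)*((2 - 1)² + 14) = (8 + 17² - 4*17 + 17*20)*((2 - 1)² + 14) = (8 + 289 - 68 + 340)*(1² + 14) = 569*(1 + 14) = 569*15 = 8535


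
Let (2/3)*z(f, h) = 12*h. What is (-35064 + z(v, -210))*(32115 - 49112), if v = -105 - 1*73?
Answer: 660231468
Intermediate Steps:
v = -178 (v = -105 - 73 = -178)
z(f, h) = 18*h (z(f, h) = 3*(12*h)/2 = 18*h)
(-35064 + z(v, -210))*(32115 - 49112) = (-35064 + 18*(-210))*(32115 - 49112) = (-35064 - 3780)*(-16997) = -38844*(-16997) = 660231468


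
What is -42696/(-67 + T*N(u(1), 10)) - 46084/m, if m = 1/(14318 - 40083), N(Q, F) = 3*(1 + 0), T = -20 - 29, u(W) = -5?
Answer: 127046927168/107 ≈ 1.1874e+9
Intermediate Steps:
T = -49
N(Q, F) = 3 (N(Q, F) = 3*1 = 3)
m = -1/25765 (m = 1/(-25765) = -1/25765 ≈ -3.8812e-5)
-42696/(-67 + T*N(u(1), 10)) - 46084/m = -42696/(-67 - 49*3) - 46084/(-1/25765) = -42696/(-67 - 147) - 46084*(-25765) = -42696/(-214) + 1187354260 = -42696*(-1/214) + 1187354260 = 21348/107 + 1187354260 = 127046927168/107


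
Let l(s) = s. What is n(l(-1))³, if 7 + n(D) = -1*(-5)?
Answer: -8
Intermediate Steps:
n(D) = -2 (n(D) = -7 - 1*(-5) = -7 + 5 = -2)
n(l(-1))³ = (-2)³ = -8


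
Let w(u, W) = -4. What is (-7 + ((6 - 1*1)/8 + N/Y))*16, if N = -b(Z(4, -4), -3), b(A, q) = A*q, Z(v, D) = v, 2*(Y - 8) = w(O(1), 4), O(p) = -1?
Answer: -70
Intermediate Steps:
Y = 6 (Y = 8 + (1/2)*(-4) = 8 - 2 = 6)
N = 12 (N = -4*(-3) = -1*(-12) = 12)
(-7 + ((6 - 1*1)/8 + N/Y))*16 = (-7 + ((6 - 1*1)/8 + 12/6))*16 = (-7 + ((6 - 1)*(1/8) + 12*(1/6)))*16 = (-7 + (5*(1/8) + 2))*16 = (-7 + (5/8 + 2))*16 = (-7 + 21/8)*16 = -35/8*16 = -70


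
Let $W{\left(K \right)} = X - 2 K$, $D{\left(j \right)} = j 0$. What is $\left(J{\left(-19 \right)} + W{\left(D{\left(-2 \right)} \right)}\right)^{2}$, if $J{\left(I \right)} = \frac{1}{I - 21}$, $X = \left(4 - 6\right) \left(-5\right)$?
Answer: $\frac{159201}{1600} \approx 99.501$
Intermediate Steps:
$X = 10$ ($X = \left(4 - 6\right) \left(-5\right) = \left(-2\right) \left(-5\right) = 10$)
$D{\left(j \right)} = 0$
$J{\left(I \right)} = \frac{1}{-21 + I}$
$W{\left(K \right)} = 10 - 2 K$
$\left(J{\left(-19 \right)} + W{\left(D{\left(-2 \right)} \right)}\right)^{2} = \left(\frac{1}{-21 - 19} + \left(10 - 0\right)\right)^{2} = \left(\frac{1}{-40} + \left(10 + 0\right)\right)^{2} = \left(- \frac{1}{40} + 10\right)^{2} = \left(\frac{399}{40}\right)^{2} = \frac{159201}{1600}$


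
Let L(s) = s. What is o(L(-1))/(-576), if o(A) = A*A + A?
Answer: 0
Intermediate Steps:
o(A) = A + A² (o(A) = A² + A = A + A²)
o(L(-1))/(-576) = -(1 - 1)/(-576) = -1*0*(-1/576) = 0*(-1/576) = 0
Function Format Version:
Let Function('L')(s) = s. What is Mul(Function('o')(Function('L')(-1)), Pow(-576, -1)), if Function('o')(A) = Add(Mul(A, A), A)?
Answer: 0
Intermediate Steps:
Function('o')(A) = Add(A, Pow(A, 2)) (Function('o')(A) = Add(Pow(A, 2), A) = Add(A, Pow(A, 2)))
Mul(Function('o')(Function('L')(-1)), Pow(-576, -1)) = Mul(Mul(-1, Add(1, -1)), Pow(-576, -1)) = Mul(Mul(-1, 0), Rational(-1, 576)) = Mul(0, Rational(-1, 576)) = 0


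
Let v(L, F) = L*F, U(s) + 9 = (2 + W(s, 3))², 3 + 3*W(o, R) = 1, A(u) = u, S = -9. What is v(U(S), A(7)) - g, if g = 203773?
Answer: -1834412/9 ≈ -2.0382e+5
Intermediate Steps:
W(o, R) = -⅔ (W(o, R) = -1 + (⅓)*1 = -1 + ⅓ = -⅔)
U(s) = -65/9 (U(s) = -9 + (2 - ⅔)² = -9 + (4/3)² = -9 + 16/9 = -65/9)
v(L, F) = F*L
v(U(S), A(7)) - g = 7*(-65/9) - 1*203773 = -455/9 - 203773 = -1834412/9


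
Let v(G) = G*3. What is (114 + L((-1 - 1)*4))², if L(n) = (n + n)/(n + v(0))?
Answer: 13456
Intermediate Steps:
v(G) = 3*G
L(n) = 2 (L(n) = (n + n)/(n + 3*0) = (2*n)/(n + 0) = (2*n)/n = 2)
(114 + L((-1 - 1)*4))² = (114 + 2)² = 116² = 13456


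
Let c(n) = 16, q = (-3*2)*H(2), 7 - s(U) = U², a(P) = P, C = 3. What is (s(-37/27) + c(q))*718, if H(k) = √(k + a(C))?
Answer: 11055764/729 ≈ 15166.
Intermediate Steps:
H(k) = √(3 + k) (H(k) = √(k + 3) = √(3 + k))
s(U) = 7 - U²
q = -6*√5 (q = (-3*2)*√(3 + 2) = -6*√5 ≈ -13.416)
(s(-37/27) + c(q))*718 = ((7 - (-37/27)²) + 16)*718 = ((7 - 1*1369/729) + 16)*718 = ((7 - 1369/729) + 16)*718 = (3734/729 + 16)*718 = (15398/729)*718 = 11055764/729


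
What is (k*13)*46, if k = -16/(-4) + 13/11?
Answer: 34086/11 ≈ 3098.7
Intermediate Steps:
k = 57/11 (k = -16*(-1/4) + 13*(1/11) = 4 + 13/11 = 57/11 ≈ 5.1818)
(k*13)*46 = ((57/11)*13)*46 = (741/11)*46 = 34086/11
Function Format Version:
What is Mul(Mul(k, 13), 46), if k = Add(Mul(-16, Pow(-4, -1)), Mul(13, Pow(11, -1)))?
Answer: Rational(34086, 11) ≈ 3098.7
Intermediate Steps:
k = Rational(57, 11) (k = Add(Mul(-16, Rational(-1, 4)), Mul(13, Rational(1, 11))) = Add(4, Rational(13, 11)) = Rational(57, 11) ≈ 5.1818)
Mul(Mul(k, 13), 46) = Mul(Mul(Rational(57, 11), 13), 46) = Mul(Rational(741, 11), 46) = Rational(34086, 11)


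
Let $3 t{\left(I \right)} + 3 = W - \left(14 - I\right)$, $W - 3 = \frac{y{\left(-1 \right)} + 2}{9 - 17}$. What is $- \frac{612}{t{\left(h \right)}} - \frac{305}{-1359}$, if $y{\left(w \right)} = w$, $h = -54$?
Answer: $\frac{20127217}{740655} \approx 27.175$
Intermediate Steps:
$W = \frac{23}{8}$ ($W = 3 + \frac{-1 + 2}{9 - 17} = 3 + 1 \frac{1}{-8} = 3 + 1 \left(- \frac{1}{8}\right) = 3 - \frac{1}{8} = \frac{23}{8} \approx 2.875$)
$t{\left(I \right)} = - \frac{113}{24} + \frac{I}{3}$ ($t{\left(I \right)} = -1 + \frac{\frac{23}{8} - \left(14 - I\right)}{3} = -1 + \frac{\frac{23}{8} + \left(-14 + I\right)}{3} = -1 + \frac{- \frac{89}{8} + I}{3} = -1 + \left(- \frac{89}{24} + \frac{I}{3}\right) = - \frac{113}{24} + \frac{I}{3}$)
$- \frac{612}{t{\left(h \right)}} - \frac{305}{-1359} = - \frac{612}{- \frac{113}{24} + \frac{1}{3} \left(-54\right)} - \frac{305}{-1359} = - \frac{612}{- \frac{113}{24} - 18} - - \frac{305}{1359} = - \frac{612}{- \frac{545}{24}} + \frac{305}{1359} = \left(-612\right) \left(- \frac{24}{545}\right) + \frac{305}{1359} = \frac{14688}{545} + \frac{305}{1359} = \frac{20127217}{740655}$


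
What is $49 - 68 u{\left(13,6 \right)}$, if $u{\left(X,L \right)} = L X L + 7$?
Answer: $-32251$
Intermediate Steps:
$u{\left(X,L \right)} = 7 + X L^{2}$ ($u{\left(X,L \right)} = X L^{2} + 7 = 7 + X L^{2}$)
$49 - 68 u{\left(13,6 \right)} = 49 - 68 \left(7 + 13 \cdot 6^{2}\right) = 49 - 68 \left(7 + 13 \cdot 36\right) = 49 - 68 \left(7 + 468\right) = 49 - 32300 = -32251$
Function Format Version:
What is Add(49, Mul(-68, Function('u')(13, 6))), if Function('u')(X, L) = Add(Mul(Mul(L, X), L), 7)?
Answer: -32251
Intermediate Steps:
Function('u')(X, L) = Add(7, Mul(X, Pow(L, 2))) (Function('u')(X, L) = Add(Mul(X, Pow(L, 2)), 7) = Add(7, Mul(X, Pow(L, 2))))
Add(49, Mul(-68, Function('u')(13, 6))) = Add(49, Mul(-68, Add(7, Mul(13, Pow(6, 2))))) = Add(49, Mul(-68, Add(7, Mul(13, 36)))) = Add(49, Mul(-68, Add(7, 468))) = Add(49, Mul(-68, 475)) = Add(49, -32300) = -32251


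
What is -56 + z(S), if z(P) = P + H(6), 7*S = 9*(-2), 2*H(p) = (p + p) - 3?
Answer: -757/14 ≈ -54.071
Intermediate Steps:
H(p) = -3/2 + p (H(p) = ((p + p) - 3)/2 = (2*p - 3)/2 = (-3 + 2*p)/2 = -3/2 + p)
S = -18/7 (S = (9*(-2))/7 = (⅐)*(-18) = -18/7 ≈ -2.5714)
z(P) = 9/2 + P (z(P) = P + (-3/2 + 6) = P + 9/2 = 9/2 + P)
-56 + z(S) = -56 + (9/2 - 18/7) = -56 + 27/14 = -757/14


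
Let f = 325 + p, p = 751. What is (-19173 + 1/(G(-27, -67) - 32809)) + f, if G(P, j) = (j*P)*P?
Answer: -1477656245/81652 ≈ -18097.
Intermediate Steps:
G(P, j) = j*P² (G(P, j) = (P*j)*P = j*P²)
f = 1076 (f = 325 + 751 = 1076)
(-19173 + 1/(G(-27, -67) - 32809)) + f = (-19173 + 1/(-67*(-27)² - 32809)) + 1076 = (-19173 + 1/(-67*729 - 32809)) + 1076 = (-19173 + 1/(-48843 - 32809)) + 1076 = (-19173 + 1/(-81652)) + 1076 = (-19173 - 1/81652) + 1076 = -1565513797/81652 + 1076 = -1477656245/81652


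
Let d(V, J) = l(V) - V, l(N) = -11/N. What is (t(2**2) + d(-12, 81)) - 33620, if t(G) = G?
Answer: -403237/12 ≈ -33603.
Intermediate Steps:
d(V, J) = -V - 11/V (d(V, J) = -11/V - V = -V - 11/V)
(t(2**2) + d(-12, 81)) - 33620 = (2**2 + (-1*(-12) - 11/(-12))) - 33620 = (4 + (12 - 11*(-1/12))) - 33620 = (4 + (12 + 11/12)) - 33620 = (4 + 155/12) - 33620 = 203/12 - 33620 = -403237/12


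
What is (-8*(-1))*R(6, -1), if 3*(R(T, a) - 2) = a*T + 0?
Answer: 0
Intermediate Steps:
R(T, a) = 2 + T*a/3 (R(T, a) = 2 + (a*T + 0)/3 = 2 + (T*a + 0)/3 = 2 + (T*a)/3 = 2 + T*a/3)
(-8*(-1))*R(6, -1) = (-8*(-1))*(2 + (⅓)*6*(-1)) = 8*(2 - 2) = 8*0 = 0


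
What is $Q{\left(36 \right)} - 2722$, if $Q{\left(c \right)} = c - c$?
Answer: $-2722$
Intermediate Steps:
$Q{\left(c \right)} = 0$
$Q{\left(36 \right)} - 2722 = 0 - 2722 = -2722$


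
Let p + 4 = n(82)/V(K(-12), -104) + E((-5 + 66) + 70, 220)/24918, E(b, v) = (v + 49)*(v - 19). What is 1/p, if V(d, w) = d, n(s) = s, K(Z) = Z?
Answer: -12459/107938 ≈ -0.11543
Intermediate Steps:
E(b, v) = (-19 + v)*(49 + v) (E(b, v) = (49 + v)*(-19 + v) = (-19 + v)*(49 + v))
p = -107938/12459 (p = -4 + (82/(-12) + (-931 + 220² + 30*220)/24918) = -4 + (82*(-1/12) + (-931 + 48400 + 6600)*(1/24918)) = -4 + (-41/6 + 54069*(1/24918)) = -4 + (-41/6 + 18023/8306) = -4 - 58102/12459 = -107938/12459 ≈ -8.6635)
1/p = 1/(-107938/12459) = -12459/107938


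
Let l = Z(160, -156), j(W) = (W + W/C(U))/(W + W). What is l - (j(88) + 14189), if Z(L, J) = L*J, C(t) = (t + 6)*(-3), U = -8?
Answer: -469795/12 ≈ -39150.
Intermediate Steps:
C(t) = -18 - 3*t (C(t) = (6 + t)*(-3) = -18 - 3*t)
j(W) = 7/12 (j(W) = (W + W/(-18 - 3*(-8)))/(W + W) = (W + W/(-18 + 24))/((2*W)) = (W + W/6)*(1/(2*W)) = (7*W/6)*(1/(2*W)) = 7/12)
Z(L, J) = J*L
l = -24960 (l = -156*160 = -24960)
l - (j(88) + 14189) = -24960 - (7/12 + 14189) = -24960 - 1*170275/12 = -24960 - 170275/12 = -469795/12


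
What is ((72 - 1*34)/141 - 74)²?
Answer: 108076816/19881 ≈ 5436.2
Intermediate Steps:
((72 - 1*34)/141 - 74)² = ((72 - 34)*(1/141) - 74)² = (38*(1/141) - 74)² = (38/141 - 74)² = (-10396/141)² = 108076816/19881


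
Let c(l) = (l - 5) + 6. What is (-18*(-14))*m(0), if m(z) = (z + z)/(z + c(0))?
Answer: 0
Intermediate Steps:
c(l) = 1 + l (c(l) = (-5 + l) + 6 = 1 + l)
m(z) = 2*z/(1 + z) (m(z) = (z + z)/(z + (1 + 0)) = (2*z)/(z + 1) = (2*z)/(1 + z) = 2*z/(1 + z))
(-18*(-14))*m(0) = (-18*(-14))*(2*0/(1 + 0)) = 252*(2*0/1) = 252*(2*0*1) = 252*0 = 0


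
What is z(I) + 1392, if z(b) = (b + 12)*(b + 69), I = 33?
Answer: 5982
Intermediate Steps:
z(b) = (12 + b)*(69 + b)
z(I) + 1392 = (828 + 33**2 + 81*33) + 1392 = (828 + 1089 + 2673) + 1392 = 4590 + 1392 = 5982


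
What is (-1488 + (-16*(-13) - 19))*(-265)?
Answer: 344235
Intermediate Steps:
(-1488 + (-16*(-13) - 19))*(-265) = (-1488 + (208 - 19))*(-265) = (-1488 + 189)*(-265) = -1299*(-265) = 344235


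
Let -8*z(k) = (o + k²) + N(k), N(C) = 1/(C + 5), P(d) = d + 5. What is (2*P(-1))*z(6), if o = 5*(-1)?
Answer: -342/11 ≈ -31.091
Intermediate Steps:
o = -5
P(d) = 5 + d
N(C) = 1/(5 + C)
z(k) = 5/8 - k²/8 - 1/(8*(5 + k)) (z(k) = -((-5 + k²) + 1/(5 + k))/8 = -(-5 + k² + 1/(5 + k))/8 = 5/8 - k²/8 - 1/(8*(5 + k)))
(2*P(-1))*z(6) = (2*(5 - 1))*((-1 + (5 + 6)*(5 - 1*6²))/(8*(5 + 6))) = (2*4)*((⅛)*(-1 + 11*(5 - 1*36))/11) = 8*((⅛)*(1/11)*(-1 + 11*(5 - 36))) = 8*((⅛)*(1/11)*(-1 + 11*(-31))) = 8*((⅛)*(1/11)*(-1 - 341)) = 8*((⅛)*(1/11)*(-342)) = 8*(-171/44) = -342/11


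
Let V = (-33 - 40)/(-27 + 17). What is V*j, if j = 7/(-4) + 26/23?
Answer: -4161/920 ≈ -4.5228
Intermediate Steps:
V = 73/10 (V = -73/(-10) = -73*(-⅒) = 73/10 ≈ 7.3000)
j = -57/92 (j = 7*(-¼) + 26*(1/23) = -7/4 + 26/23 = -57/92 ≈ -0.61957)
V*j = (73/10)*(-57/92) = -4161/920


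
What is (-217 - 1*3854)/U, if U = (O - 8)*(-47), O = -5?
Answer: -4071/611 ≈ -6.6628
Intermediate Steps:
U = 611 (U = (-5 - 8)*(-47) = -13*(-47) = 611)
(-217 - 1*3854)/U = (-217 - 1*3854)/611 = (-217 - 3854)*(1/611) = -4071*1/611 = -4071/611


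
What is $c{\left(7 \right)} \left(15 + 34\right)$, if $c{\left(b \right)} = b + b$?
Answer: $686$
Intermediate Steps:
$c{\left(b \right)} = 2 b$
$c{\left(7 \right)} \left(15 + 34\right) = 2 \cdot 7 \left(15 + 34\right) = 14 \cdot 49 = 686$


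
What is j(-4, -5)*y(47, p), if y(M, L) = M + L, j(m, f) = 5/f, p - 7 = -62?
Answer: 8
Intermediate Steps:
p = -55 (p = 7 - 62 = -55)
y(M, L) = L + M
j(-4, -5)*y(47, p) = (5/(-5))*(-55 + 47) = (5*(-⅕))*(-8) = -1*(-8) = 8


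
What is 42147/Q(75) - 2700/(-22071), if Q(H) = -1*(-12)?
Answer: 103362093/29428 ≈ 3512.4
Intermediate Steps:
Q(H) = 12
42147/Q(75) - 2700/(-22071) = 42147/12 - 2700/(-22071) = 42147*(1/12) - 2700*(-1/22071) = 14049/4 + 900/7357 = 103362093/29428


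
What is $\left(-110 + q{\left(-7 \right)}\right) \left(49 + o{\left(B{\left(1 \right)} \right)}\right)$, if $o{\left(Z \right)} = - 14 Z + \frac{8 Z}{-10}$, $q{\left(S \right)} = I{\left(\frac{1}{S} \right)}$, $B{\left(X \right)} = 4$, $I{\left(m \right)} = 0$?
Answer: $1122$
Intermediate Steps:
$q{\left(S \right)} = 0$
$o{\left(Z \right)} = - \frac{74 Z}{5}$ ($o{\left(Z \right)} = - 14 Z + 8 Z \left(- \frac{1}{10}\right) = - 14 Z - \frac{4 Z}{5} = - \frac{74 Z}{5}$)
$\left(-110 + q{\left(-7 \right)}\right) \left(49 + o{\left(B{\left(1 \right)} \right)}\right) = \left(-110 + 0\right) \left(49 - \frac{296}{5}\right) = - 110 \left(49 - \frac{296}{5}\right) = \left(-110\right) \left(- \frac{51}{5}\right) = 1122$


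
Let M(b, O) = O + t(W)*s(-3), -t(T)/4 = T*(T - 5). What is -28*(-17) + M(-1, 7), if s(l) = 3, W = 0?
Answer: 483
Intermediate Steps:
t(T) = -4*T*(-5 + T) (t(T) = -4*T*(T - 5) = -4*T*(-5 + T))
M(b, O) = O (M(b, O) = O + (4*0*(5 - 1*0))*3 = O + (4*0*(5 + 0))*3 = O + (4*0*5)*3 = O + 0*3 = O + 0 = O)
-28*(-17) + M(-1, 7) = -28*(-17) + 7 = 476 + 7 = 483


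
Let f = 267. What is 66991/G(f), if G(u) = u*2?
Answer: 66991/534 ≈ 125.45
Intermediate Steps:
G(u) = 2*u
66991/G(f) = 66991/((2*267)) = 66991/534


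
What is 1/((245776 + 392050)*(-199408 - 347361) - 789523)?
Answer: -1/348744273717 ≈ -2.8674e-12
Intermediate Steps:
1/((245776 + 392050)*(-199408 - 347361) - 789523) = 1/(637826*(-546769) - 789523) = 1/(-348743484194 - 789523) = 1/(-348744273717) = -1/348744273717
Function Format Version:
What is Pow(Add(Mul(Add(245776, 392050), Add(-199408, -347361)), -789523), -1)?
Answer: Rational(-1, 348744273717) ≈ -2.8674e-12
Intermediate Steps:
Pow(Add(Mul(Add(245776, 392050), Add(-199408, -347361)), -789523), -1) = Pow(Add(Mul(637826, -546769), -789523), -1) = Pow(Add(-348743484194, -789523), -1) = Pow(-348744273717, -1) = Rational(-1, 348744273717)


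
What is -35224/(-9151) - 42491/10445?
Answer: -20920461/95582195 ≈ -0.21887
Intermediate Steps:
-35224/(-9151) - 42491/10445 = -35224*(-1/9151) - 42491*1/10445 = 35224/9151 - 42491/10445 = -20920461/95582195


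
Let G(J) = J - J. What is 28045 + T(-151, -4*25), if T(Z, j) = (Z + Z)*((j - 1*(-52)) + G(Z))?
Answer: 42541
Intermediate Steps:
G(J) = 0
T(Z, j) = 2*Z*(52 + j) (T(Z, j) = (Z + Z)*((j - 1*(-52)) + 0) = (2*Z)*((j + 52) + 0) = (2*Z)*((52 + j) + 0) = (2*Z)*(52 + j) = 2*Z*(52 + j))
28045 + T(-151, -4*25) = 28045 + 2*(-151)*(52 - 4*25) = 28045 + 2*(-151)*(52 - 100) = 28045 + 2*(-151)*(-48) = 28045 + 14496 = 42541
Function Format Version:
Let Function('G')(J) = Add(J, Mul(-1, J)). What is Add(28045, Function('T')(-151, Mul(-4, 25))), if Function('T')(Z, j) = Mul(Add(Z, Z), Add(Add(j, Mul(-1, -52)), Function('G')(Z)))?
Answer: 42541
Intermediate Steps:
Function('G')(J) = 0
Function('T')(Z, j) = Mul(2, Z, Add(52, j)) (Function('T')(Z, j) = Mul(Add(Z, Z), Add(Add(j, Mul(-1, -52)), 0)) = Mul(Mul(2, Z), Add(Add(j, 52), 0)) = Mul(Mul(2, Z), Add(Add(52, j), 0)) = Mul(Mul(2, Z), Add(52, j)) = Mul(2, Z, Add(52, j)))
Add(28045, Function('T')(-151, Mul(-4, 25))) = Add(28045, Mul(2, -151, Add(52, Mul(-4, 25)))) = Add(28045, Mul(2, -151, Add(52, -100))) = Add(28045, Mul(2, -151, -48)) = Add(28045, 14496) = 42541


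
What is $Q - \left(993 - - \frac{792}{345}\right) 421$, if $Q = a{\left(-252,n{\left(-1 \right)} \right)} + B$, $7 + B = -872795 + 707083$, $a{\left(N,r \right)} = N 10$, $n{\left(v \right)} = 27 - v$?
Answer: $- \frac{67534724}{115} \approx -5.8726 \cdot 10^{5}$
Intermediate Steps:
$a{\left(N,r \right)} = 10 N$
$B = -165719$ ($B = -7 + \left(-872795 + 707083\right) = -7 - 165712 = -165719$)
$Q = -168239$ ($Q = 10 \left(-252\right) - 165719 = -2520 - 165719 = -168239$)
$Q - \left(993 - - \frac{792}{345}\right) 421 = -168239 - \left(993 - - \frac{792}{345}\right) 421 = -168239 - \left(993 - \left(-792\right) \frac{1}{345}\right) 421 = -168239 - \left(993 - - \frac{264}{115}\right) 421 = -168239 - \left(993 + \frac{264}{115}\right) 421 = -168239 - \frac{114459}{115} \cdot 421 = -168239 - \frac{48187239}{115} = - \frac{67534724}{115}$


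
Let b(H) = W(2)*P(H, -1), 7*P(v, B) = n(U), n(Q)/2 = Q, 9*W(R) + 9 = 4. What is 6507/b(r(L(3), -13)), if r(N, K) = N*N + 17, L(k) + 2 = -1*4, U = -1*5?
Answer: 409941/50 ≈ 8198.8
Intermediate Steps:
W(R) = -5/9 (W(R) = -1 + (1/9)*4 = -1 + 4/9 = -5/9)
U = -5
L(k) = -6 (L(k) = -2 - 1*4 = -2 - 4 = -6)
r(N, K) = 17 + N**2 (r(N, K) = N**2 + 17 = 17 + N**2)
n(Q) = 2*Q
P(v, B) = -10/7 (P(v, B) = (2*(-5))/7 = (1/7)*(-10) = -10/7)
b(H) = 50/63 (b(H) = -5/9*(-10/7) = 50/63)
6507/b(r(L(3), -13)) = 6507/(50/63) = 6507*(63/50) = 409941/50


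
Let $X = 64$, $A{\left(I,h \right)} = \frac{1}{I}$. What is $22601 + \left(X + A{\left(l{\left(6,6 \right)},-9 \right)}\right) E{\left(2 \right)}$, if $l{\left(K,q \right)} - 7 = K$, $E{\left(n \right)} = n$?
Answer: $\frac{295479}{13} \approx 22729.0$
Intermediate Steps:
$l{\left(K,q \right)} = 7 + K$
$22601 + \left(X + A{\left(l{\left(6,6 \right)},-9 \right)}\right) E{\left(2 \right)} = 22601 + \left(64 + \frac{1}{7 + 6}\right) 2 = 22601 + \left(64 + \frac{1}{13}\right) 2 = 22601 + \frac{833}{13} \cdot 2 = 22601 + \frac{1666}{13} = \frac{295479}{13}$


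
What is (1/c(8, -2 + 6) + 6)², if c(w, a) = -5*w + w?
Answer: 36481/1024 ≈ 35.626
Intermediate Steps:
c(w, a) = -4*w
(1/c(8, -2 + 6) + 6)² = (1/(-4*8) + 6)² = (1/(-32) + 6)² = (-1/32 + 6)² = (191/32)² = 36481/1024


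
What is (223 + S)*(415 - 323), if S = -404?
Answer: -16652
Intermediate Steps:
(223 + S)*(415 - 323) = (223 - 404)*(415 - 323) = -181*92 = -16652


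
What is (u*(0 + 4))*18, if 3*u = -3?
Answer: -72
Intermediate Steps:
u = -1 (u = (⅓)*(-3) = -1)
(u*(0 + 4))*18 = -(0 + 4)*18 = -1*4*18 = -4*18 = -72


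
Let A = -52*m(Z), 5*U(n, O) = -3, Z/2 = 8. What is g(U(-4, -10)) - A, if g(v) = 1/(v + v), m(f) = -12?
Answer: -3749/6 ≈ -624.83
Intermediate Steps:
Z = 16 (Z = 2*8 = 16)
U(n, O) = -3/5 (U(n, O) = (1/5)*(-3) = -3/5)
A = 624 (A = -52*(-12) = 624)
g(v) = 1/(2*v)
g(U(-4, -10)) - A = 1/(2*(-3/5)) - 1*624 = (1/2)*(-5/3) - 624 = -5/6 - 624 = -3749/6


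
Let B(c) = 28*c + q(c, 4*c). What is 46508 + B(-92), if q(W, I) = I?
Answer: 43564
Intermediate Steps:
B(c) = 32*c (B(c) = 28*c + 4*c = 32*c)
46508 + B(-92) = 46508 + 32*(-92) = 46508 - 2944 = 43564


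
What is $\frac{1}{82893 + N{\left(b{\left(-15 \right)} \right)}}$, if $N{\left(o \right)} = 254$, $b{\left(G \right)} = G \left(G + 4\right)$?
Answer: $\frac{1}{83147} \approx 1.2027 \cdot 10^{-5}$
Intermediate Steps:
$b{\left(G \right)} = G \left(4 + G\right)$
$\frac{1}{82893 + N{\left(b{\left(-15 \right)} \right)}} = \frac{1}{82893 + 254} = \frac{1}{83147}$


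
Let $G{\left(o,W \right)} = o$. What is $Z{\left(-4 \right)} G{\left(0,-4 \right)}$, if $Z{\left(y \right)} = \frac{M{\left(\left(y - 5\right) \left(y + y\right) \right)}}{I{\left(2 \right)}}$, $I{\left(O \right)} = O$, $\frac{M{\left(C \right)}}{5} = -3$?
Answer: $0$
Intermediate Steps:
$M{\left(C \right)} = -15$ ($M{\left(C \right)} = 5 \left(-3\right) = -15$)
$Z{\left(y \right)} = - \frac{15}{2}$
$Z{\left(-4 \right)} G{\left(0,-4 \right)} = \left(- \frac{15}{2}\right) 0 = 0$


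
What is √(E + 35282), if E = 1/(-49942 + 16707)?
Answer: √134848685935/1955 ≈ 187.83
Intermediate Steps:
E = -1/33235 (E = 1/(-33235) = -1/33235 ≈ -3.0089e-5)
√(E + 35282) = √(-1/33235 + 35282) = √(1172597269/33235) = √134848685935/1955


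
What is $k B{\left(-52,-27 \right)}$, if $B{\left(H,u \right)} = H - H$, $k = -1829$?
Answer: $0$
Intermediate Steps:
$B{\left(H,u \right)} = 0$
$k B{\left(-52,-27 \right)} = \left(-1829\right) 0 = 0$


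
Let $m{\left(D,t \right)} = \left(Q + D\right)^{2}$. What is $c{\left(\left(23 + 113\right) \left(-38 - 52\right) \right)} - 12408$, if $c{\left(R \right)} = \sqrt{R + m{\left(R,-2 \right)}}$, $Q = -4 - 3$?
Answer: $-12408 + \sqrt{149976769} \approx -161.5$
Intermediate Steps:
$Q = -7$ ($Q = -4 - 3 = -7$)
$m{\left(D,t \right)} = \left(-7 + D\right)^{2}$
$c{\left(R \right)} = \sqrt{R + \left(-7 + R\right)^{2}}$
$c{\left(\left(23 + 113\right) \left(-38 - 52\right) \right)} - 12408 = \sqrt{\left(23 + 113\right) \left(-38 - 52\right) + \left(-7 + \left(23 + 113\right) \left(-38 - 52\right)\right)^{2}} - 12408 = \sqrt{136 \left(-90\right) + \left(-7 + 136 \left(-90\right)\right)^{2}} - 12408 = \sqrt{-12240 + \left(-7 - 12240\right)^{2}} - 12408 = \sqrt{-12240 + \left(-12247\right)^{2}} - 12408 = \sqrt{-12240 + 149989009} - 12408 = \sqrt{149976769} - 12408 = -12408 + \sqrt{149976769}$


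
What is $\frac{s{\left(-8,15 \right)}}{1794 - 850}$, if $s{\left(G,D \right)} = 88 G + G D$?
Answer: $- \frac{103}{118} \approx -0.87288$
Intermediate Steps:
$s{\left(G,D \right)} = 88 G + D G$
$\frac{s{\left(-8,15 \right)}}{1794 - 850} = \frac{\left(-8\right) \left(88 + 15\right)}{1794 - 850} = \frac{\left(-8\right) 103}{1794 - 850} = - \frac{824}{944} = \left(-824\right) \frac{1}{944} = - \frac{103}{118}$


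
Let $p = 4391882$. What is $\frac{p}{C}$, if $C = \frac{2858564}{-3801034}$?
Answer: $- \frac{4173423201497}{714641} \approx -5.8399 \cdot 10^{6}$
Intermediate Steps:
$C = - \frac{1429282}{1900517}$ ($C = 2858564 \left(- \frac{1}{3801034}\right) = - \frac{1429282}{1900517} \approx -0.75205$)
$\frac{p}{C} = \frac{4391882}{- \frac{1429282}{1900517}} = 4391882 \left(- \frac{1900517}{1429282}\right) = - \frac{4173423201497}{714641}$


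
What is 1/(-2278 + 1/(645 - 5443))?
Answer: -4798/10929845 ≈ -0.00043898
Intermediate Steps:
1/(-2278 + 1/(645 - 5443)) = 1/(-2278 + 1/(-4798)) = 1/(-2278 - 1/4798) = 1/(-10929845/4798) = -4798/10929845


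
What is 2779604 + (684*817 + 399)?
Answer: 3338831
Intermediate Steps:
2779604 + (684*817 + 399) = 2779604 + (558828 + 399) = 2779604 + 559227 = 3338831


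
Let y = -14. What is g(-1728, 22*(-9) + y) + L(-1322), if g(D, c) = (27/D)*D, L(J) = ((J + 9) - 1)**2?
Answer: 1726623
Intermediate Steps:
L(J) = (8 + J)**2 (L(J) = ((9 + J) - 1)**2 = (8 + J)**2)
g(D, c) = 27
g(-1728, 22*(-9) + y) + L(-1322) = 27 + (8 - 1322)**2 = 27 + (-1314)**2 = 27 + 1726596 = 1726623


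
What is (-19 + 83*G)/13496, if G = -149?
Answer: -6193/6748 ≈ -0.91775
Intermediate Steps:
(-19 + 83*G)/13496 = (-19 + 83*(-149))/13496 = (-19 - 12367)*(1/13496) = -12386*1/13496 = -6193/6748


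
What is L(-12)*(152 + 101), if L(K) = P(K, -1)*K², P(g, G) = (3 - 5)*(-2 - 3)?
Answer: 364320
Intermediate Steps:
P(g, G) = 10 (P(g, G) = -2*(-5) = 10)
L(K) = 10*K²
L(-12)*(152 + 101) = (10*(-12)²)*(152 + 101) = (10*144)*253 = 1440*253 = 364320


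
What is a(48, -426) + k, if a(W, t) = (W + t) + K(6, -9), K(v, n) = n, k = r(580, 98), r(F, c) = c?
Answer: -289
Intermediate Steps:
k = 98
a(W, t) = -9 + W + t (a(W, t) = (W + t) - 9 = -9 + W + t)
a(48, -426) + k = (-9 + 48 - 426) + 98 = -387 + 98 = -289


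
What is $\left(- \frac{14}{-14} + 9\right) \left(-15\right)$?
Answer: $-150$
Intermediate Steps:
$\left(- \frac{14}{-14} + 9\right) \left(-15\right) = \left(\left(-14\right) \left(- \frac{1}{14}\right) + 9\right) \left(-15\right) = \left(1 + 9\right) \left(-15\right) = 10 \left(-15\right) = -150$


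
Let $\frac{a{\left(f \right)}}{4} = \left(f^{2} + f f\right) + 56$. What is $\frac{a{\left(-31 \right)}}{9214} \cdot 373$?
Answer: $\frac{1475588}{4607} \approx 320.29$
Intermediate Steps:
$a{\left(f \right)} = 224 + 8 f^{2}$ ($a{\left(f \right)} = 4 \left(\left(f^{2} + f f\right) + 56\right) = 4 \left(\left(f^{2} + f^{2}\right) + 56\right) = 4 \left(2 f^{2} + 56\right) = 4 \left(56 + 2 f^{2}\right) = 224 + 8 f^{2}$)
$\frac{a{\left(-31 \right)}}{9214} \cdot 373 = \frac{224 + 8 \left(-31\right)^{2}}{9214} \cdot 373 = \left(224 + 8 \cdot 961\right) \frac{1}{9214} \cdot 373 = \left(224 + 7688\right) \frac{1}{9214} \cdot 373 = 7912 \cdot \frac{1}{9214} \cdot 373 = \frac{3956}{4607} \cdot 373 = \frac{1475588}{4607}$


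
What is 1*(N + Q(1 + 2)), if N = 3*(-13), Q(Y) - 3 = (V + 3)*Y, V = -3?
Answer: -36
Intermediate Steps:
Q(Y) = 3 (Q(Y) = 3 + (-3 + 3)*Y = 3 + 0*Y = 3 + 0 = 3)
N = -39
1*(N + Q(1 + 2)) = 1*(-39 + 3) = 1*(-36) = -36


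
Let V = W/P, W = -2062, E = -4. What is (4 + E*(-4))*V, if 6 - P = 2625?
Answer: 41240/2619 ≈ 15.746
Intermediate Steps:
P = -2619 (P = 6 - 1*2625 = 6 - 2625 = -2619)
V = 2062/2619 (V = -2062/(-2619) = -2062*(-1/2619) = 2062/2619 ≈ 0.78732)
(4 + E*(-4))*V = (4 - 4*(-4))*(2062/2619) = (4 + 16)*(2062/2619) = 20*(2062/2619) = 41240/2619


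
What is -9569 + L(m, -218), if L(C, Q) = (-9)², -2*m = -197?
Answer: -9488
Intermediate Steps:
m = 197/2 (m = -½*(-197) = 197/2 ≈ 98.500)
L(C, Q) = 81
-9569 + L(m, -218) = -9569 + 81 = -9488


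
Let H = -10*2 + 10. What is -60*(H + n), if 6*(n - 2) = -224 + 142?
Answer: 1300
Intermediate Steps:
n = -35/3 (n = 2 + (-224 + 142)/6 = 2 + (1/6)*(-82) = 2 - 41/3 = -35/3 ≈ -11.667)
H = -10 (H = -20 + 10 = -10)
-60*(H + n) = -60*(-10 - 35/3) = -60*(-65/3) = 1300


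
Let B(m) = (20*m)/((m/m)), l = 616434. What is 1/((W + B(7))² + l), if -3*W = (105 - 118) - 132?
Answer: 9/5867131 ≈ 1.5340e-6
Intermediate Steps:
W = 145/3 (W = -((105 - 118) - 132)/3 = -(-13 - 132)/3 = -⅓*(-145) = 145/3 ≈ 48.333)
B(m) = 20*m (B(m) = (20*m)/1 = (20*m)*1 = 20*m)
1/((W + B(7))² + l) = 1/((145/3 + 20*7)² + 616434) = 1/((145/3 + 140)² + 616434) = 1/((565/3)² + 616434) = 1/(319225/9 + 616434) = 1/(5867131/9) = 9/5867131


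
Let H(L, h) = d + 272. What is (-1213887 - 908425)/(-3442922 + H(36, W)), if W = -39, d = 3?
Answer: 2122312/3442647 ≈ 0.61648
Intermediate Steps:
H(L, h) = 275 (H(L, h) = 3 + 272 = 275)
(-1213887 - 908425)/(-3442922 + H(36, W)) = (-1213887 - 908425)/(-3442922 + 275) = -2122312/(-3442647) = -2122312*(-1/3442647) = 2122312/3442647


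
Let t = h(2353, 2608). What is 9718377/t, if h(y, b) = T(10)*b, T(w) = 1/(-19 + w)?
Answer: -87465393/2608 ≈ -33537.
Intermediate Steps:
h(y, b) = -b/9 (h(y, b) = b/(-19 + 10) = b/(-9) = -b/9)
t = -2608/9 (t = -⅑*2608 = -2608/9 ≈ -289.78)
9718377/t = 9718377/(-2608/9) = 9718377*(-9/2608) = -87465393/2608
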